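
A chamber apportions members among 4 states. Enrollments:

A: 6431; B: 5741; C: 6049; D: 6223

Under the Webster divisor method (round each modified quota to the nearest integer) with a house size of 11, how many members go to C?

Standard divisor 24444/11 ≈ 2222.182; standard quotas: A 2.894, B 2.583, C 2.722, D 2.800.
Rounding to the nearest integer gives 3, 3, 3, 3 = 12 seats, so the divisor must be adjusted.
With modified divisor 2400: modified quotas A 2.680, B 2.392, C 2.520, D 2.593.
Rounding to the nearest integer: A 3, B 2, C 3, D 3 (total 11).
C receives 3.

3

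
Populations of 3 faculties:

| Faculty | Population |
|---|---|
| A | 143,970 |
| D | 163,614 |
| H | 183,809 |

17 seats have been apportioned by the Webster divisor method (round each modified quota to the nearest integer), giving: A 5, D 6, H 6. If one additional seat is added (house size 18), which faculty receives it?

Priority for the next seat is population ÷ (current seats + 0.5).
Priorities: A 26176.364, D 25171.385, H 28278.308.
Highest priority: H.

H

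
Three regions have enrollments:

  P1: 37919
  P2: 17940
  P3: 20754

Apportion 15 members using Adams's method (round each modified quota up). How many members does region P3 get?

Standard divisor 76613/15 ≈ 5107.533; standard quotas: P1 7.424, P2 3.512, P3 4.063.
Rounding up gives 8, 4, 5 = 17 seats, so the divisor must be adjusted.
With modified divisor 5700: modified quotas P1 6.652, P2 3.147, P3 3.641.
Rounding up: P1 7, P2 4, P3 4 (total 15).
P3 receives 4.

4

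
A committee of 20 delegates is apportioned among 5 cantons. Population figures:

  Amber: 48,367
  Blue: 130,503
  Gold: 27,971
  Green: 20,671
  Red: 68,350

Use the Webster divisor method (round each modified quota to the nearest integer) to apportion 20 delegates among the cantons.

Standard divisor 295862/20 ≈ 14793.1; standard quotas: Amber 3.270, Blue 8.822, Gold 1.891, Green 1.397, Red 4.620.
Rounding to the nearest integer gives Amber 3, Blue 9, Gold 2, Green 1, Red 5 — total 20, matching the house size, so no adjustment is needed.

Amber 3; Blue 9; Gold 2; Green 1; Red 5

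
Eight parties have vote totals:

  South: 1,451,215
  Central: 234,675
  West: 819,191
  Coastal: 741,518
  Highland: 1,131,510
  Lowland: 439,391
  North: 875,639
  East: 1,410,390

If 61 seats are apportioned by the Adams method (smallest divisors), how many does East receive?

12

Standard divisor 7103529/61 ≈ 116451.295; standard quotas: South 12.462, Central 2.015, West 7.035, Coastal 6.368, Highland 9.717, Lowland 3.773, North 7.519, East 12.111.
Rounding up gives 13, 3, 8, 7, 10, 4, 8, 13 = 66 seats, so the divisor must be adjusted.
With modified divisor 124300: modified quotas South 11.675, Central 1.888, West 6.590, Coastal 5.966, Highland 9.103, Lowland 3.535, North 7.045, East 11.347.
Rounding up: South 12, Central 2, West 7, Coastal 6, Highland 10, Lowland 4, North 8, East 12 (total 61).
East receives 12.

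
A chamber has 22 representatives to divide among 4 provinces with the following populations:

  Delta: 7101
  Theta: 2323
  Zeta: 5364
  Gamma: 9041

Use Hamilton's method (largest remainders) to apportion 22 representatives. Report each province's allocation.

Total 23829; standard divisor 23829/22 ≈ 1083.136.
Standard quotas: Delta 6.5560, Theta 2.1447, Zeta 4.9523, Gamma 8.3471.
Lower quotas: Delta 6, Theta 2, Zeta 4, Gamma 8 (sum 20, leaving 2 seats).
Remainders in descending order: Zeta 0.9523, Delta 0.5560, Gamma 0.3471, Theta 0.1447.
The surplus seats go to Zeta, Delta.

Delta 7; Theta 2; Zeta 5; Gamma 8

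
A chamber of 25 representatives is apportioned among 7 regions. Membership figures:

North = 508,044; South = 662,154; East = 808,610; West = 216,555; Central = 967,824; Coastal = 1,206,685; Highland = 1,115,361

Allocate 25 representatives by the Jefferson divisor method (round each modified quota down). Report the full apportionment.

North 2, South 3, East 4, West 1, Central 4, Coastal 6, Highland 5

Standard divisor 5485233/25 ≈ 219409.32; standard quotas: North 2.316, South 3.018, East 3.685, West 0.987, Central 4.411, Coastal 5.500, Highland 5.083.
Rounding down gives 2, 3, 3, 0, 4, 5, 5 = 22 seats, so the divisor must be adjusted.
With modified divisor 197300: modified quotas North 2.575, South 3.356, East 4.098, West 1.098, Central 4.905, Coastal 6.116, Highland 5.653.
Rounding down: North 2, South 3, East 4, West 1, Central 4, Coastal 6, Highland 5 (total 25).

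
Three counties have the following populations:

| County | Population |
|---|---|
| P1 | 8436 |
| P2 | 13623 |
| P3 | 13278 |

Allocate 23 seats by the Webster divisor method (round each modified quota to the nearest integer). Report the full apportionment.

Standard divisor 35337/23 ≈ 1536.391; standard quotas: P1 5.491, P2 8.867, P3 8.642.
Rounding to the nearest integer gives P1 5, P2 9, P3 9 — total 23, matching the house size, so no adjustment is needed.

P1=5, P2=9, P3=9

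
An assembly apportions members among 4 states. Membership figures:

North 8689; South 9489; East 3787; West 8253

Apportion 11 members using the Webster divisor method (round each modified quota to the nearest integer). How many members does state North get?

Standard divisor 30218/11 ≈ 2747.091; standard quotas: North 3.163, South 3.454, East 1.379, West 3.004.
Rounding to the nearest integer gives 3, 3, 1, 3 = 10 seats, so the divisor must be adjusted.
With modified divisor 2600: modified quotas North 3.342, South 3.650, East 1.457, West 3.174.
Rounding to the nearest integer: North 3, South 4, East 1, West 3 (total 11).
North receives 3.

3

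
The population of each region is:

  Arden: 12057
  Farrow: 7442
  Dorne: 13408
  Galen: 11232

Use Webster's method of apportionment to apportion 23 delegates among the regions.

Arden 6, Farrow 4, Dorne 7, Galen 6

Standard divisor 44139/23 ≈ 1919.087; standard quotas: Arden 6.283, Farrow 3.878, Dorne 6.987, Galen 5.853.
Rounding to the nearest integer gives Arden 6, Farrow 4, Dorne 7, Galen 6 — total 23, matching the house size, so no adjustment is needed.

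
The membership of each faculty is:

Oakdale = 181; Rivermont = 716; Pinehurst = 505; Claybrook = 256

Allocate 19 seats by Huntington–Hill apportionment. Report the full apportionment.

With divisor 88: modified quotas Oakdale 2.057, Rivermont 8.136, Pinehurst 5.739, Claybrook 2.909.
Geometric-mean thresholds: Oakdale √(2·3)=2.449, Rivermont √(8·9)=8.485, Pinehurst √(5·6)=5.477, Claybrook √(2·3)=2.449.
Each quota rounded against its threshold gives Oakdale 2, Rivermont 8, Pinehurst 6, Claybrook 3 (total 19).

Oakdale 2; Rivermont 8; Pinehurst 6; Claybrook 3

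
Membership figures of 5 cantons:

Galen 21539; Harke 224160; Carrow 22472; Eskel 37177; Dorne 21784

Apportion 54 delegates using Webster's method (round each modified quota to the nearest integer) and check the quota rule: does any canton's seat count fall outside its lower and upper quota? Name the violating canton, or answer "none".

Harke

Standard quotas: Galen 3.555, Harke 37.002, Carrow 3.709, Eskel 6.137, Dorne 3.596.
Webster allocation: Galen 4, Harke 36, Carrow 4, Eskel 6, Dorne 4.
Harke has quota 37.002 (lower 37, upper 38) but receives 36 — outside the quota interval.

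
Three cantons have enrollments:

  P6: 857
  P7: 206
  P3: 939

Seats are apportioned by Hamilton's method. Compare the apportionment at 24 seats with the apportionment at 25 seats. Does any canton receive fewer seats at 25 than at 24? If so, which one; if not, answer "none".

At 24 seats: P6 10, P7 3, P3 11.
At 25 seats: P6 11, P7 2, P3 12.
P7 drops from 3 to 2.

P7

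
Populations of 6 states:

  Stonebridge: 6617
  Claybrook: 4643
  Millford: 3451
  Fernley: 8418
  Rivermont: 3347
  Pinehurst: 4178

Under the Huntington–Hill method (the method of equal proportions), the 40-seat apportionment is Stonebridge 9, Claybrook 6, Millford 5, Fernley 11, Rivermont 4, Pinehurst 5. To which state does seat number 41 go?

Pinehurst

Priority for the next seat is population ÷ (√(s·(s+1))).
Priorities: Stonebridge 697.493, Claybrook 716.430, Millford 630.064, Fernley 732.693, Rivermont 748.412, Pinehurst 762.795.
Highest priority: Pinehurst.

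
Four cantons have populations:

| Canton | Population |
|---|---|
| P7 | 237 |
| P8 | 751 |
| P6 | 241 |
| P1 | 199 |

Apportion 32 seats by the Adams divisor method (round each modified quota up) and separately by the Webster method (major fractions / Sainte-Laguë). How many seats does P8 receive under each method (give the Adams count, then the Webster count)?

Adams: P7 5, P8 16, P6 6, P1 5.
Webster: P7 5, P8 17, P6 5, P1 5.
P8 gets 16 under Adams and 17 under Webster.

16 and 17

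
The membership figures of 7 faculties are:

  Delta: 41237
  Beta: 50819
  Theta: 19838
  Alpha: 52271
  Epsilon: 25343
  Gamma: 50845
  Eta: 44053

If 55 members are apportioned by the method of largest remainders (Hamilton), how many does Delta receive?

8

Standard divisor: 284406 ÷ 55 ≈ 5171.018.
Standard quotas: Delta 7.9746, Beta 9.8277, Theta 3.8364, Alpha 10.1085, Epsilon 4.9010, Gamma 9.8327, Eta 8.5192.
Lower quotas: Delta 7, Beta 9, Theta 3, Alpha 10, Epsilon 4, Gamma 9, Eta 8 (sum 50, leaving 5 seats).
Remainders in descending order: Delta 0.9746, Epsilon 0.9010, Theta 0.8364, Gamma 0.8327, Beta 0.8277, Eta 0.5192, Alpha 0.1085.
The surplus seats go to Delta, Epsilon, Theta, Gamma, Beta.
Delta receives 8.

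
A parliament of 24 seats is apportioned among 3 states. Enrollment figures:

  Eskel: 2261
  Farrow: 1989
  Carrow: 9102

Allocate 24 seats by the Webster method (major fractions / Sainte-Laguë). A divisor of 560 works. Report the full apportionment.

Eskel: 4, Farrow: 4, Carrow: 16

With modified divisor 560: modified quotas Eskel 4.037, Farrow 3.552, Carrow 16.254.
Rounding to the nearest integer: Eskel 4, Farrow 4, Carrow 16 (total 24).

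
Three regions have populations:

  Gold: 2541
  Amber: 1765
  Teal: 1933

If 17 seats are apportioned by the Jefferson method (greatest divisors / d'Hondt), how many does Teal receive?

5

Standard divisor 6239/17 ≈ 367; standard quotas: Gold 6.924, Amber 4.809, Teal 5.267.
Rounding down gives 6, 4, 5 = 15 seats, so the divisor must be adjusted.
With modified divisor 340: modified quotas Gold 7.474, Amber 5.191, Teal 5.685.
Rounding down: Gold 7, Amber 5, Teal 5 (total 17).
Teal receives 5.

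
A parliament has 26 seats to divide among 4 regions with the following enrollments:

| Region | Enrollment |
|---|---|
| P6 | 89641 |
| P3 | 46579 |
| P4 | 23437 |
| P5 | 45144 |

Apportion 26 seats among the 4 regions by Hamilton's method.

P6: 11; P3: 6; P4: 3; P5: 6

Standard divisor: 204801 ÷ 26 ≈ 7876.962.
Standard quotas: P6 11.3801, P3 5.9133, P4 2.9754, P5 5.7311.
Lower quotas: P6 11, P3 5, P4 2, P5 5 (sum 23, leaving 3 seats).
Remainders in descending order: P4 0.9754, P3 0.9133, P5 0.7311, P6 0.3801.
Largest remainders: P4, P3, P5 receive the extra seats.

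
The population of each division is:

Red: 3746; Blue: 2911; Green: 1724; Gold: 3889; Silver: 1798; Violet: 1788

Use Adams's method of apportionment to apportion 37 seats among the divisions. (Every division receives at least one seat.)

Red 9, Blue 7, Green 4, Gold 9, Silver 4, Violet 4

Standard divisor 15856/37 ≈ 428.541; standard quotas: Red 8.741, Blue 6.793, Green 4.023, Gold 9.075, Silver 4.196, Violet 4.172.
Rounding up gives 9, 7, 5, 10, 5, 5 = 41 seats, so the divisor must be adjusted.
With modified divisor 460: modified quotas Red 8.143, Blue 6.328, Green 3.748, Gold 8.454, Silver 3.909, Violet 3.887.
Rounding up: Red 9, Blue 7, Green 4, Gold 9, Silver 4, Violet 4 (total 37).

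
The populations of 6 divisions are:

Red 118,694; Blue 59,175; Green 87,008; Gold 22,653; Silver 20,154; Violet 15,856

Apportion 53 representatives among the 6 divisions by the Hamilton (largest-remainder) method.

Red 19, Blue 10, Green 14, Gold 4, Silver 3, Violet 3

Standard divisor: 323540 ÷ 53 ≈ 6104.528.
Standard quotas: Red 19.4436, Blue 9.6936, Green 14.2530, Gold 3.7109, Silver 3.3015, Violet 2.5974.
Lower quotas: Red 19, Blue 9, Green 14, Gold 3, Silver 3, Violet 2 (sum 50, leaving 3 seats).
Remainders in descending order: Gold 0.7109, Blue 0.6936, Violet 0.5974, Red 0.4436, Silver 0.3015, Green 0.2530.
Largest remainders: Gold, Blue, Violet receive the extra seats.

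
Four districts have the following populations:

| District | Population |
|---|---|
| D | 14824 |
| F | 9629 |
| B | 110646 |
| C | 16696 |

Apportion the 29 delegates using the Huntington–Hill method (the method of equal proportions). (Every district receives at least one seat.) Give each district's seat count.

With divisor 5273: modified quotas D 2.811, F 1.826, B 20.984, C 3.166.
Geometric-mean thresholds: D √(2·3)=2.449, F √(1·2)=1.414, B √(20·21)=20.494, C √(3·4)=3.464.
Each quota rounded against its threshold gives D 3, F 2, B 21, C 3 (total 29).

D 3, F 2, B 21, C 3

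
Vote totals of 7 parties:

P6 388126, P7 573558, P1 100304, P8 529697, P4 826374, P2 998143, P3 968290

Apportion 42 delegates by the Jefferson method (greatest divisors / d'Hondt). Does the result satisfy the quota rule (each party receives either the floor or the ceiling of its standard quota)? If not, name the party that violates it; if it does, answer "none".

Standard quotas: P6 3.718, P7 5.494, P1 0.961, P8 5.074, P4 7.916, P2 9.561, P3 9.275.
Jefferson allocation: P6 4, P7 5, P1 1, P8 5, P4 8, P2 10, P3 9.
Every allocation lies between the lower and upper quota.

none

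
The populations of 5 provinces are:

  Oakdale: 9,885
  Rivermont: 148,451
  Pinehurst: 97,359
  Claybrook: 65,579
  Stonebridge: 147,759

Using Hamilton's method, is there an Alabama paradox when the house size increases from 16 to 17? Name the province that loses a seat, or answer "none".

At 16 seats: Oakdale 1, Rivermont 5, Pinehurst 3, Claybrook 2, Stonebridge 5.
At 17 seats: Oakdale 0, Rivermont 6, Pinehurst 4, Claybrook 2, Stonebridge 5.
Oakdale drops from 1 to 0.

Oakdale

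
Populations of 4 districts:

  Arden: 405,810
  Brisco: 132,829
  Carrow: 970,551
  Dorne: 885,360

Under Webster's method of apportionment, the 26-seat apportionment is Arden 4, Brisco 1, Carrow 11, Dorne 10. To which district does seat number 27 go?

Arden

Priority for the next seat is population ÷ (current seats + 0.5).
Priorities: Arden 90180.000, Brisco 88552.667, Carrow 84395.739, Dorne 84320.000.
Highest priority: Arden.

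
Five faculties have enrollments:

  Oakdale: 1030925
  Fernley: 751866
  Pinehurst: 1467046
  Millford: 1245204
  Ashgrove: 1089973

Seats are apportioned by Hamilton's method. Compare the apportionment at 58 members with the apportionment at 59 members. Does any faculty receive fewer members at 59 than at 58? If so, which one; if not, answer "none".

At 58 seats: Oakdale 11, Fernley 8, Pinehurst 15, Millford 13, Ashgrove 11.
At 59 seats: Oakdale 11, Fernley 8, Pinehurst 15, Millford 13, Ashgrove 12.
No faculty's allocation decreased.

none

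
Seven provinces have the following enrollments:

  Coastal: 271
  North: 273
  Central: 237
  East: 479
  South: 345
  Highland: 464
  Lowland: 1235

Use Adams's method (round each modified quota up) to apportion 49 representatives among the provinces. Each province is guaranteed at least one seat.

Coastal: 4; North: 4; Central: 4; East: 7; South: 5; Highland: 7; Lowland: 18

Standard divisor 3304/49 ≈ 67.429; standard quotas: Coastal 4.019, North 4.049, Central 3.515, East 7.104, South 5.117, Highland 6.881, Lowland 18.316.
Rounding up gives 5, 5, 4, 8, 6, 7, 19 = 54 seats, so the divisor must be adjusted.
With modified divisor 70: modified quotas Coastal 3.871, North 3.900, Central 3.386, East 6.843, South 4.929, Highland 6.629, Lowland 17.643.
Rounding up: Coastal 4, North 4, Central 4, East 7, South 5, Highland 7, Lowland 18 (total 49).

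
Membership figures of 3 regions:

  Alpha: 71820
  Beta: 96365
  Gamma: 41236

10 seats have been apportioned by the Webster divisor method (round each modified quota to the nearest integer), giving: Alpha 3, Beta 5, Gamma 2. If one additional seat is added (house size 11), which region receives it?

Alpha

Priority for the next seat is population ÷ (current seats + 0.5).
Priorities: Alpha 20520.000, Beta 17520.909, Gamma 16494.400.
Highest priority: Alpha.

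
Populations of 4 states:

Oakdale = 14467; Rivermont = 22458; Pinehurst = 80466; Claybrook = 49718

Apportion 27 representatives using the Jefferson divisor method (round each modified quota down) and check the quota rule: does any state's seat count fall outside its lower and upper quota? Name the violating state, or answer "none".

Standard quotas: Oakdale 2.337, Rivermont 3.629, Pinehurst 13.001, Claybrook 8.033.
Jefferson allocation: Oakdale 2, Rivermont 3, Pinehurst 14, Claybrook 8.
Every allocation lies between the lower and upper quota.

none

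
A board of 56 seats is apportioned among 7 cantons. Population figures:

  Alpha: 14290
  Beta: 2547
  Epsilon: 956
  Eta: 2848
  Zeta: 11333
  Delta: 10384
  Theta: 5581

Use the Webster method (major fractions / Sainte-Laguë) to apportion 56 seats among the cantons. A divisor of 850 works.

With modified divisor 850: modified quotas Alpha 16.812, Beta 2.996, Epsilon 1.125, Eta 3.351, Zeta 13.333, Delta 12.216, Theta 6.566.
Rounding to the nearest integer: Alpha 17, Beta 3, Epsilon 1, Eta 3, Zeta 13, Delta 12, Theta 7 (total 56).

Alpha 17; Beta 3; Epsilon 1; Eta 3; Zeta 13; Delta 12; Theta 7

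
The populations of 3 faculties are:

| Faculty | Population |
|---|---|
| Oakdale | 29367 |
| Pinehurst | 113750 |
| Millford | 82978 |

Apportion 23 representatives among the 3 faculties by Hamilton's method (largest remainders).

Total 226095; standard divisor 226095/23 ≈ 9830.217.
Standard quotas: Oakdale 2.9874, Pinehurst 11.5715, Millford 8.4411.
Lower quotas: Oakdale 2, Pinehurst 11, Millford 8 (sum 21, leaving 2 seats).
Remainders in descending order: Oakdale 0.9874, Pinehurst 0.5715, Millford 0.4411.
Largest remainders: Oakdale, Pinehurst receive the extra seats.

Oakdale 3; Pinehurst 12; Millford 8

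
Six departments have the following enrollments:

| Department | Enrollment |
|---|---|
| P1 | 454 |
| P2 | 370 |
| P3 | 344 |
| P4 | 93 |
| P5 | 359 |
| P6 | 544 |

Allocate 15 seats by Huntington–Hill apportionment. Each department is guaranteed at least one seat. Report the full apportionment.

P1: 3, P2: 3, P3: 2, P4: 1, P5: 2, P6: 4

With divisor 149: modified quotas P1 3.047, P2 2.483, P3 2.309, P4 0.624, P5 2.409, P6 3.651.
Geometric-mean thresholds: P1 √(3·4)=3.464, P2 √(2·3)=2.449, P3 √(2·3)=2.449, P4 (min 1), P5 √(2·3)=2.449, P6 √(3·4)=3.464.
Each quota rounded against its threshold gives P1 3, P2 3, P3 2, P4 1, P5 2, P6 4 (total 15).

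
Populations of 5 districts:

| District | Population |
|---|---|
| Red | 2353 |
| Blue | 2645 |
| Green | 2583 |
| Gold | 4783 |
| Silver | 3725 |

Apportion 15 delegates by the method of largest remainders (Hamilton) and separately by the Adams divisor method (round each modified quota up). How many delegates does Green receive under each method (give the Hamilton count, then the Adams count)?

Hamilton: Red 2, Blue 3, Green 2, Gold 4, Silver 4.
Adams: Red 2, Blue 3, Green 3, Gold 4, Silver 3.
Green gets 2 under Hamilton and 3 under Adams.

2 and 3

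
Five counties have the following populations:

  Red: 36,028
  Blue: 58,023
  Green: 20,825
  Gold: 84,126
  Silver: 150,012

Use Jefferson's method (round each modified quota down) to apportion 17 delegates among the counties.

Red 1, Blue 3, Green 1, Gold 4, Silver 8

Standard divisor 349014/17 ≈ 20530.235; standard quotas: Red 1.755, Blue 2.826, Green 1.014, Gold 4.098, Silver 7.307.
Rounding down gives 1, 2, 1, 4, 7 = 15 seats, so the divisor must be adjusted.
With modified divisor 18400: modified quotas Red 1.958, Blue 3.153, Green 1.132, Gold 4.572, Silver 8.153.
Rounding down: Red 1, Blue 3, Green 1, Gold 4, Silver 8 (total 17).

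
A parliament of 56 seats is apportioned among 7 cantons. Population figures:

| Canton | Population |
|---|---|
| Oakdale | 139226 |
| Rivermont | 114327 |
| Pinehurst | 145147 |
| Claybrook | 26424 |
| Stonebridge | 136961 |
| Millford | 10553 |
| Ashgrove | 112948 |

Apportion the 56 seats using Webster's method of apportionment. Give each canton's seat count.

Oakdale 12, Rivermont 9, Pinehurst 12, Claybrook 2, Stonebridge 11, Millford 1, Ashgrove 9

Standard divisor 685586/56 ≈ 12242.607; standard quotas: Oakdale 11.372, Rivermont 9.338, Pinehurst 11.856, Claybrook 2.158, Stonebridge 11.187, Millford 0.862, Ashgrove 9.226.
Rounding to the nearest integer gives 11, 9, 12, 2, 11, 1, 9 = 55 seats, so the divisor must be adjusted.
With modified divisor 12070: modified quotas Oakdale 11.535, Rivermont 9.472, Pinehurst 12.025, Claybrook 2.189, Stonebridge 11.347, Millford 0.874, Ashgrove 9.358.
Rounding to the nearest integer: Oakdale 12, Rivermont 9, Pinehurst 12, Claybrook 2, Stonebridge 11, Millford 1, Ashgrove 9 (total 56).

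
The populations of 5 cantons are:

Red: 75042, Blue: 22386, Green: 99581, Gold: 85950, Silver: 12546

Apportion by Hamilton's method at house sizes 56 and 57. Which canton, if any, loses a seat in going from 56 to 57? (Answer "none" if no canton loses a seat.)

At 56 seats: Red 14, Blue 4, Green 19, Gold 16, Silver 3.
At 57 seats: Red 15, Blue 4, Green 19, Gold 17, Silver 2.
Silver drops from 3 to 2.

Silver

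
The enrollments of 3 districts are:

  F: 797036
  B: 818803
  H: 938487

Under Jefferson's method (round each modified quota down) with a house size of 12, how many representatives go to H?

4

Standard divisor 2554326/12 ≈ 212860.5; standard quotas: F 3.744, B 3.847, H 4.409.
Rounding down gives 3, 3, 4 = 10 seats, so the divisor must be adjusted.
With modified divisor 193500: modified quotas F 4.119, B 4.232, H 4.850.
Rounding down: F 4, B 4, H 4 (total 12).
H receives 4.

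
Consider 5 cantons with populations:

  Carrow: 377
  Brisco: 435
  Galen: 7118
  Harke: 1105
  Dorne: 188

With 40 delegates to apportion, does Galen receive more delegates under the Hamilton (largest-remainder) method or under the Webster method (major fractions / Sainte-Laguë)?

Hamilton

Hamilton: Carrow 1, Brisco 2, Galen 31, Harke 5, Dorne 1.
Webster: Carrow 2, Brisco 2, Galen 30, Harke 5, Dorne 1.
Galen gets 31 under Hamilton and 30 under Webster.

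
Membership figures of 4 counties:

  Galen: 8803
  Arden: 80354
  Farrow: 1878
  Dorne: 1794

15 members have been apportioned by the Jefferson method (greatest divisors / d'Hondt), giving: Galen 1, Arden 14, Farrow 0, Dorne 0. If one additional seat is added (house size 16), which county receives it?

Priority for the next seat is population ÷ (current seats + 1).
Priorities: Galen 4401.500, Arden 5356.933, Farrow 1878.000, Dorne 1794.000.
Highest priority: Arden.

Arden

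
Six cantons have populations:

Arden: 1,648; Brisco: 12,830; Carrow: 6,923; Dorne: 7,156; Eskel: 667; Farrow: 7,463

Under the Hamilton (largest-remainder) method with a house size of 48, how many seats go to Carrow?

9

The standard divisor is 36687/48 ≈ 764.312.
Standard quotas: Arden 2.1562, Brisco 16.7863, Carrow 9.0578, Dorne 9.3627, Eskel 0.8727, Farrow 9.7643.
Lower quotas: Arden 2, Brisco 16, Carrow 9, Dorne 9, Eskel 0, Farrow 9 (sum 45, leaving 3 seats).
Remainders in descending order: Eskel 0.8727, Brisco 0.7863, Farrow 0.7643, Dorne 0.3627, Arden 0.1562, Carrow 0.0578.
The surplus seats go to Eskel, Brisco, Farrow.
Carrow receives 9.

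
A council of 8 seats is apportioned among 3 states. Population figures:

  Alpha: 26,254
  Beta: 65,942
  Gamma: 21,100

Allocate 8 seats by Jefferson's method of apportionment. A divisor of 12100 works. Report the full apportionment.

Alpha 2, Beta 5, Gamma 1

With modified divisor 12100: modified quotas Alpha 2.170, Beta 5.450, Gamma 1.744.
Rounding down: Alpha 2, Beta 5, Gamma 1 (total 8).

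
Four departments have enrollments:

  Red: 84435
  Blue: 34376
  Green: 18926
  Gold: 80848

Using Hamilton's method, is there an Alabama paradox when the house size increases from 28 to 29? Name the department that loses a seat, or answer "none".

Green

At 28 seats: Red 11, Blue 4, Green 3, Gold 10.
At 29 seats: Red 11, Blue 5, Green 2, Gold 11.
Green drops from 3 to 2.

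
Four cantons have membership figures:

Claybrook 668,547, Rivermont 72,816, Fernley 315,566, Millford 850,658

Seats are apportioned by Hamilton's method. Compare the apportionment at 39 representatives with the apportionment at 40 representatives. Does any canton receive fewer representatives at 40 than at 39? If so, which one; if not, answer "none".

At 39 seats: Claybrook 14, Rivermont 2, Fernley 6, Millford 17.
At 40 seats: Claybrook 14, Rivermont 1, Fernley 7, Millford 18.
Rivermont drops from 2 to 1.

Rivermont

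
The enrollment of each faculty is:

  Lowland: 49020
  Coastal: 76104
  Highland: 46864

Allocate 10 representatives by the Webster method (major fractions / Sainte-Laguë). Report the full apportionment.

Lowland: 3; Coastal: 4; Highland: 3

Standard divisor 171988/10 ≈ 17198.8; standard quotas: Lowland 2.850, Coastal 4.425, Highland 2.725.
Rounding to the nearest integer gives Lowland 3, Coastal 4, Highland 3 — total 10, matching the house size, so no adjustment is needed.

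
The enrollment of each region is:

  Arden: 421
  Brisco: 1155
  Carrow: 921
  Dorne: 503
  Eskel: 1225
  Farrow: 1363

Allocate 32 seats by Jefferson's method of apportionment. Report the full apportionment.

Arden=2; Brisco=7; Carrow=5; Dorne=3; Eskel=7; Farrow=8

Standard divisor 5588/32 ≈ 174.625; standard quotas: Arden 2.411, Brisco 6.614, Carrow 5.274, Dorne 2.880, Eskel 7.015, Farrow 7.805.
Rounding down gives 2, 6, 5, 2, 7, 7 = 29 seats, so the divisor must be adjusted.
With modified divisor 160: modified quotas Arden 2.631, Brisco 7.219, Carrow 5.756, Dorne 3.144, Eskel 7.656, Farrow 8.519.
Rounding down: Arden 2, Brisco 7, Carrow 5, Dorne 3, Eskel 7, Farrow 8 (total 32).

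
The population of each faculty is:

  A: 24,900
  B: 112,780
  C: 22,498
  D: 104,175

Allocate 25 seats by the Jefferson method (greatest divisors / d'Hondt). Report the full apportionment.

Standard divisor 264353/25 ≈ 10574.12; standard quotas: A 2.355, B 10.666, C 2.128, D 9.852.
Rounding down gives 2, 10, 2, 9 = 23 seats, so the divisor must be adjusted.
With modified divisor 9900: modified quotas A 2.515, B 11.392, C 2.273, D 10.523.
Rounding down: A 2, B 11, C 2, D 10 (total 25).

A=2; B=11; C=2; D=10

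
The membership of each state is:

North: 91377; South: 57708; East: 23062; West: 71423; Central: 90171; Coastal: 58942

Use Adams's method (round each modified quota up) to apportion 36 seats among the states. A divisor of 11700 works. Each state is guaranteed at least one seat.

With modified divisor 11700: modified quotas North 7.810, South 4.932, East 1.971, West 6.105, Central 7.707, Coastal 5.038.
Rounding up: North 8, South 5, East 2, West 7, Central 8, Coastal 6 (total 36).

North 8, South 5, East 2, West 7, Central 8, Coastal 6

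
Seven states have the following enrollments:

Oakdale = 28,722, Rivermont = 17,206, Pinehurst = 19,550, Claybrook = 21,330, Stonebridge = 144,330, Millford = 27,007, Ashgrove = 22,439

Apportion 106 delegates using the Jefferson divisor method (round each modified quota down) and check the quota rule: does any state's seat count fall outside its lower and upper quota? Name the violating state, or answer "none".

Stonebridge

Standard quotas: Oakdale 10.851, Rivermont 6.500, Pinehurst 7.386, Claybrook 8.058, Stonebridge 54.525, Millford 10.203, Ashgrove 8.477.
Jefferson allocation: Oakdale 11, Rivermont 6, Pinehurst 7, Claybrook 8, Stonebridge 56, Millford 10, Ashgrove 8.
Stonebridge has quota 54.525 (lower 54, upper 55) but receives 56 — outside the quota interval.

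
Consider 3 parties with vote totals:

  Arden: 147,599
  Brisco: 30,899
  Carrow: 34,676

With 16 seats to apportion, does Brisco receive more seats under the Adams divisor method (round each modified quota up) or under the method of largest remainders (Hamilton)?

Adams

Adams: Arden 10, Brisco 3, Carrow 3.
Hamilton: Arden 11, Brisco 2, Carrow 3.
Brisco gets 3 under Adams and 2 under Hamilton.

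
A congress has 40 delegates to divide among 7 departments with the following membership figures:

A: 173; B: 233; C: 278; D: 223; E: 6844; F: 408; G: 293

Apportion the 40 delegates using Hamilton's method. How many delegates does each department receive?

A=1; B=1; C=1; D=1; E=33; F=2; G=1

The standard divisor is 8452/40 ≈ 211.3.
Standard quotas: A 0.8187, B 1.1027, C 1.3157, D 1.0554, E 32.3900, F 1.9309, G 1.3867.
Lower quotas: A 0, B 1, C 1, D 1, E 32, F 1, G 1 (sum 37, leaving 3 seats).
Remainders in descending order: F 0.9309, A 0.8187, E 0.3900, G 0.3867, C 0.3157, B 0.1027, D 0.0554.
Largest remainders: F, A, E receive the extra seats.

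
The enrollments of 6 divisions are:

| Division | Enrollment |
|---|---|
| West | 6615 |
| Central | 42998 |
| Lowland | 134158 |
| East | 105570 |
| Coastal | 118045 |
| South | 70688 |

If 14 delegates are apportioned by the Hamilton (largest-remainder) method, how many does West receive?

Standard divisor: 478074 ÷ 14 ≈ 34148.143.
Standard quotas: West 0.1937, Central 1.2592, Lowland 3.9287, East 3.0915, Coastal 3.4568, South 2.0700.
Lower quotas: West 0, Central 1, Lowland 3, East 3, Coastal 3, South 2 (sum 12, leaving 2 seats).
Remainders in descending order: Lowland 0.9287, Coastal 0.4568, Central 0.2592, West 0.1937, East 0.0915, South 0.0700.
Largest remainders: Lowland, Coastal receive the extra seats.
West receives 0.

0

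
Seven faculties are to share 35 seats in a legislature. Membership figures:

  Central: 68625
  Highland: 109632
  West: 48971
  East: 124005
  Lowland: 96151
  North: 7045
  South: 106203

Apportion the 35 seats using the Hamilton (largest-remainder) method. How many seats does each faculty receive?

Central 4, Highland 7, West 3, East 8, Lowland 6, North 0, South 7

Total 560632; standard divisor 560632/35 ≈ 16018.057.
Standard quotas: Central 4.2842, Highland 6.8443, West 3.0572, East 7.7416, Lowland 6.0027, North 0.4398, South 6.6302.
Lower quotas: Central 4, Highland 6, West 3, East 7, Lowland 6, North 0, South 6 (sum 32, leaving 3 seats).
Remainders in descending order: Highland 0.8443, East 0.7416, South 0.6302, North 0.4398, Central 0.2842, West 0.0572, Lowland 0.0027.
The surplus seats go to Highland, East, South.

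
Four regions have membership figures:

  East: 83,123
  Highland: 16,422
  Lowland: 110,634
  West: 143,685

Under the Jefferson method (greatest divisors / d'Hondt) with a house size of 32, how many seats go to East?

Standard divisor 353864/32 ≈ 11058.25; standard quotas: East 7.517, Highland 1.485, Lowland 10.005, West 12.993.
Rounding down gives 7, 1, 10, 12 = 30 seats, so the divisor must be adjusted.
With modified divisor 10300: modified quotas East 8.070, Highland 1.594, Lowland 10.741, West 13.950.
Rounding down: East 8, Highland 1, Lowland 10, West 13 (total 32).
East receives 8.

8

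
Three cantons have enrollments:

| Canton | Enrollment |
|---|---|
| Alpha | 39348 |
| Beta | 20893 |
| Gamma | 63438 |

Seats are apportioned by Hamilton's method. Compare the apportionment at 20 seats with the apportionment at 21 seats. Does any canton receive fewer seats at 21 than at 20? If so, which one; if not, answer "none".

At 20 seats: Alpha 6, Beta 4, Gamma 10.
At 21 seats: Alpha 7, Beta 3, Gamma 11.
Beta drops from 4 to 3.

Beta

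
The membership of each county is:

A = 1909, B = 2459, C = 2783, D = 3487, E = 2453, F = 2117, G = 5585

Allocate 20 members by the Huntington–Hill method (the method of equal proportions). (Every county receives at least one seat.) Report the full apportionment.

A 2; B 2; C 3; D 3; E 2; F 2; G 6

With divisor 1013: modified quotas A 1.885, B 2.427, C 2.747, D 3.442, E 2.422, F 2.090, G 5.513.
Geometric-mean thresholds: A √(1·2)=1.414, B √(2·3)=2.449, C √(2·3)=2.449, D √(3·4)=3.464, E √(2·3)=2.449, F √(2·3)=2.449, G √(5·6)=5.477.
Each quota rounded against its threshold gives A 2, B 2, C 3, D 3, E 2, F 2, G 6 (total 20).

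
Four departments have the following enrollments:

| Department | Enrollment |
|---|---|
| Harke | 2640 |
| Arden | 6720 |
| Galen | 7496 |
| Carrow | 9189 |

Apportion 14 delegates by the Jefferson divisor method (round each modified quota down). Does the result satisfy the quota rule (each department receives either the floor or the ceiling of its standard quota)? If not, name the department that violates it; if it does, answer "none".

Standard quotas: Harke 1.419, Arden 3.612, Galen 4.029, Carrow 4.939.
Jefferson allocation: Harke 1, Arden 4, Galen 4, Carrow 5.
Every allocation lies between the lower and upper quota.

none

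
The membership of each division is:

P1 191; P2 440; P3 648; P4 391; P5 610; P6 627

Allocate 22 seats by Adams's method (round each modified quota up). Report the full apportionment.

P1=2, P2=3, P3=5, P4=3, P5=4, P6=5

Standard divisor 2907/22 ≈ 132.136; standard quotas: P1 1.445, P2 3.330, P3 4.904, P4 2.959, P5 4.616, P6 4.745.
Rounding up gives 2, 4, 5, 3, 5, 5 = 24 seats, so the divisor must be adjusted.
With modified divisor 155: modified quotas P1 1.232, P2 2.839, P3 4.181, P4 2.523, P5 3.935, P6 4.045.
Rounding up: P1 2, P2 3, P3 5, P4 3, P5 4, P6 5 (total 22).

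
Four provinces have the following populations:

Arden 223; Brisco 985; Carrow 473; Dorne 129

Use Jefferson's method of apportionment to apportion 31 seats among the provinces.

Standard divisor 1810/31 ≈ 58.387; standard quotas: Arden 3.819, Brisco 16.870, Carrow 8.101, Dorne 2.209.
Rounding down gives 3, 16, 8, 2 = 29 seats, so the divisor must be adjusted.
With modified divisor 55: modified quotas Arden 4.055, Brisco 17.909, Carrow 8.600, Dorne 2.345.
Rounding down: Arden 4, Brisco 17, Carrow 8, Dorne 2 (total 31).

Arden: 4, Brisco: 17, Carrow: 8, Dorne: 2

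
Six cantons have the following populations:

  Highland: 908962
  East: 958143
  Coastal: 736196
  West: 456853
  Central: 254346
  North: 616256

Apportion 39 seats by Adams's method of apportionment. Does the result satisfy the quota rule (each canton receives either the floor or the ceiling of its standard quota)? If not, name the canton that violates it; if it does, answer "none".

none

Standard quotas: Highland 9.018, East 9.506, Coastal 7.304, West 4.533, Central 2.524, North 6.114.
Adams allocation: Highland 9, East 9, Coastal 7, West 5, Central 3, North 6.
Every allocation lies between the lower and upper quota.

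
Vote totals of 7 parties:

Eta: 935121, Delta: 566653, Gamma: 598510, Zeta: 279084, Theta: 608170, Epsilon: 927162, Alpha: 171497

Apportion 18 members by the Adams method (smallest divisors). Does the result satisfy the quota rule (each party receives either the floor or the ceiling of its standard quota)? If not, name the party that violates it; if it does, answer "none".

Standard quotas: Eta 4.119, Delta 2.496, Gamma 2.636, Zeta 1.229, Theta 2.679, Epsilon 4.084, Alpha 0.755.
Adams allocation: Eta 4, Delta 2, Gamma 3, Zeta 1, Theta 3, Epsilon 4, Alpha 1.
Every allocation lies between the lower and upper quota.

none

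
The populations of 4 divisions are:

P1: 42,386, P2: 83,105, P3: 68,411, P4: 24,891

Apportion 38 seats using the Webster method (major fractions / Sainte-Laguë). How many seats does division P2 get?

15

Standard divisor 218793/38 ≈ 5757.711; standard quotas: P1 7.362, P2 14.434, P3 11.882, P4 4.323.
Rounding to the nearest integer gives 7, 14, 12, 4 = 37 seats, so the divisor must be adjusted.
With modified divisor 5700: modified quotas P1 7.436, P2 14.580, P3 12.002, P4 4.367.
Rounding to the nearest integer: P1 7, P2 15, P3 12, P4 4 (total 38).
P2 receives 15.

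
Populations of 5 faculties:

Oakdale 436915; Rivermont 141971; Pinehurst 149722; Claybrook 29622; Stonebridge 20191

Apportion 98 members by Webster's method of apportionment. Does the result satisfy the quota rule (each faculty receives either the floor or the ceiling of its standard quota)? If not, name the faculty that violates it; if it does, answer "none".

Standard quotas: Oakdale 55.006, Rivermont 17.874, Pinehurst 18.849, Claybrook 3.729, Stonebridge 2.542.
Webster allocation: Oakdale 54, Rivermont 18, Pinehurst 19, Claybrook 4, Stonebridge 3.
Oakdale has quota 55.006 (lower 55, upper 56) but receives 54 — outside the quota interval.

Oakdale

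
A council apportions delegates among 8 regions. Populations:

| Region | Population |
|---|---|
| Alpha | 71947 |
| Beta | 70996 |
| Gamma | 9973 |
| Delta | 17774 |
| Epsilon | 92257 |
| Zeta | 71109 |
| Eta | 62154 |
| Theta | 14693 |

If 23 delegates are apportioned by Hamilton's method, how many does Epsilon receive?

Standard divisor: 410903 ÷ 23 ≈ 17865.348.
Standard quotas: Alpha 4.0272, Beta 3.9740, Gamma 0.5582, Delta 0.9949, Epsilon 5.1640, Zeta 3.9803, Eta 3.4790, Theta 0.8224.
Lower quotas: Alpha 4, Beta 3, Gamma 0, Delta 0, Epsilon 5, Zeta 3, Eta 3, Theta 0 (sum 18, leaving 5 seats).
Remainders in descending order: Delta 0.9949, Zeta 0.9803, Beta 0.9740, Theta 0.8224, Gamma 0.5582, Eta 0.4790, Epsilon 0.1640, Alpha 0.0272.
The surplus seats go to Delta, Zeta, Beta, Theta, Gamma.
Epsilon receives 5.

5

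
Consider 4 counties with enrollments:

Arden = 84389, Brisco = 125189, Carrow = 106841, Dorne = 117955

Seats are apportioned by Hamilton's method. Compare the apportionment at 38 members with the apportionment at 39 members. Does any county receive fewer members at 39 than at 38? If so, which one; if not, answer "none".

At 38 seats: Arden 8, Brisco 11, Carrow 9, Dorne 10.
At 39 seats: Arden 7, Brisco 11, Carrow 10, Dorne 11.
Arden drops from 8 to 7.

Arden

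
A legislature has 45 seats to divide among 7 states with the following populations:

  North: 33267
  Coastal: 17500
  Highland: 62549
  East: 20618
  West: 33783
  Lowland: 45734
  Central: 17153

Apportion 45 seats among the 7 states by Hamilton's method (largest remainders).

North=7, Coastal=3, Highland=12, East=4, West=7, Lowland=9, Central=3

Total 230604; standard divisor 230604/45 ≈ 5124.533.
Standard quotas: North 6.4917, Coastal 3.4149, Highland 12.2058, East 4.0234, West 6.5924, Lowland 8.9245, Central 3.3472.
Lower quotas: North 6, Coastal 3, Highland 12, East 4, West 6, Lowland 8, Central 3 (sum 42, leaving 3 seats).
Remainders in descending order: Lowland 0.9245, West 0.5924, North 0.4917, Coastal 0.4149, Central 0.3472, Highland 0.2058, East 0.0234.
The surplus seats go to Lowland, West, North.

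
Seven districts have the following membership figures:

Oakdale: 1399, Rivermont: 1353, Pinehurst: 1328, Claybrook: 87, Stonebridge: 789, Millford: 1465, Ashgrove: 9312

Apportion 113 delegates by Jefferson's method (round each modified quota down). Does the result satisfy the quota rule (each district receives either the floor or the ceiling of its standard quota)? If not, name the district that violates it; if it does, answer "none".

Ashgrove

Standard quotas: Oakdale 10.048, Rivermont 9.718, Pinehurst 9.538, Claybrook 0.625, Stonebridge 5.667, Millford 10.522, Ashgrove 66.882.
Jefferson allocation: Oakdale 10, Rivermont 10, Pinehurst 9, Claybrook 0, Stonebridge 5, Millford 10, Ashgrove 69.
Ashgrove has quota 66.882 (lower 66, upper 67) but receives 69 — outside the quota interval.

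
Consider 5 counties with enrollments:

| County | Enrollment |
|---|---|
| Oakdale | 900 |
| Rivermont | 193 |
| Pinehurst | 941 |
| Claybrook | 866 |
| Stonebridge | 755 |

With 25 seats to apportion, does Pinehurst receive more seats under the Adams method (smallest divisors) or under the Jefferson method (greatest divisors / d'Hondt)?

Adams: Oakdale 6, Rivermont 2, Pinehurst 6, Claybrook 6, Stonebridge 5.
Jefferson: Oakdale 6, Rivermont 1, Pinehurst 7, Claybrook 6, Stonebridge 5.
Pinehurst gets 6 under Adams and 7 under Jefferson.

Jefferson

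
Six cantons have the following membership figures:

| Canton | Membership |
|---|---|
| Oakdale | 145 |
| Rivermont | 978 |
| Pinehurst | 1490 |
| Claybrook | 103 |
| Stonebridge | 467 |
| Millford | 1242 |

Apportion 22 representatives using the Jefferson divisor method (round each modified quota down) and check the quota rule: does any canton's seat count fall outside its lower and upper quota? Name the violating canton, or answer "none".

none

Standard quotas: Oakdale 0.721, Rivermont 4.862, Pinehurst 7.408, Claybrook 0.512, Stonebridge 2.322, Millford 6.175.
Jefferson allocation: Oakdale 0, Rivermont 5, Pinehurst 8, Claybrook 0, Stonebridge 2, Millford 7.
Every allocation lies between the lower and upper quota.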